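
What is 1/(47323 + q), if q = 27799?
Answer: 1/75122 ≈ 1.3312e-5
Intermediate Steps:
1/(47323 + q) = 1/(47323 + 27799) = 1/75122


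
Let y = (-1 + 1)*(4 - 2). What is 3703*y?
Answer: 0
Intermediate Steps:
y = 0 (y = 0*2 = 0)
3703*y = 3703*0 = 0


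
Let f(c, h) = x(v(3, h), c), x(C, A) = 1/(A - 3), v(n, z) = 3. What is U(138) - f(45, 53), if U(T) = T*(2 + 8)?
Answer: 57959/42 ≈ 1380.0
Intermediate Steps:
U(T) = 10*T (U(T) = T*10 = 10*T)
x(C, A) = 1/(-3 + A)
f(c, h) = 1/(-3 + c)
U(138) - f(45, 53) = 10*138 - 1/(-3 + 45) = 1380 - 1/42 = 57959/42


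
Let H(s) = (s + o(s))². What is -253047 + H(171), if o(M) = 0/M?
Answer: -223806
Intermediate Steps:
o(M) = 0
H(s) = s² (H(s) = (s + 0)² = s²)
-253047 + H(171) = -253047 + 171² = -253047 + 29241 = -223806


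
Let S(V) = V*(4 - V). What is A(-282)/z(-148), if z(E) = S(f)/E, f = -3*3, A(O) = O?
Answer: -13912/39 ≈ -356.72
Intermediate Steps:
f = -9
z(E) = -117/E (z(E) = (-9*(4 - 1*(-9)))/E = (-9*(4 + 9))/E = (-9*13)/E = -117/E)
A(-282)/z(-148) = -282/((-117/(-148))) = -282/((-117*(-1/148))) = -282/117/148 = -282*148/117 = -13912/39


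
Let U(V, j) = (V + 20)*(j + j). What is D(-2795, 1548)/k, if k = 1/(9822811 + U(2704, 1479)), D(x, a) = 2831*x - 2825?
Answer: -141531793534410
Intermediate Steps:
U(V, j) = 2*j*(20 + V) (U(V, j) = (20 + V)*(2*j) = 2*j*(20 + V))
D(x, a) = -2825 + 2831*x
k = 1/17880403 (k = 1/(9822811 + 2*1479*(20 + 2704)) = 1/(9822811 + 2*1479*2724) = 1/(9822811 + 8057592) = 1/17880403 ≈ 5.5927e-8)
D(-2795, 1548)/k = (-2825 + 2831*(-2795))/(1/17880403) = (-2825 - 7912645)*17880403 = -7915470*17880403 = -141531793534410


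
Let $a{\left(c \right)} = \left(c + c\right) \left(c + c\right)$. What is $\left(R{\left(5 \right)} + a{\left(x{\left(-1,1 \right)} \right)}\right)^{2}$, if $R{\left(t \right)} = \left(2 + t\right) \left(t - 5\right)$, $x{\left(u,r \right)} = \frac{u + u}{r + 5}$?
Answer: $\frac{16}{81} \approx 0.19753$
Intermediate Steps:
$x{\left(u,r \right)} = \frac{2 u}{5 + r}$
$a{\left(c \right)} = 4 c^{2}$ ($a{\left(c \right)} = 2 c 2 c = 4 c^{2}$)
$R{\left(t \right)} = \left(-5 + t\right) \left(2 + t\right)$ ($R{\left(t \right)} = \left(2 + t\right) \left(-5 + t\right) = \left(-5 + t\right) \left(2 + t\right)$)
$\left(R{\left(5 \right)} + a{\left(x{\left(-1,1 \right)} \right)}\right)^{2} = \left(\left(-10 + 5^{2} - 15\right) + 4 \left(2 \left(-1\right) \frac{1}{5 + 1}\right)^{2}\right)^{2} = \left(\left(-10 + 25 - 15\right) + 4 \left(2 \left(-1\right) \frac{1}{6}\right)^{2}\right)^{2} = \left(0 + 4 \left(2 \left(-1\right) \frac{1}{6}\right)^{2}\right)^{2} = \left(0 + 4 \left(- \frac{1}{3}\right)^{2}\right)^{2} = \left(0 + 4 \cdot \frac{1}{9}\right)^{2} = \left(0 + \frac{4}{9}\right)^{2} = \left(\frac{4}{9}\right)^{2} = \frac{16}{81}$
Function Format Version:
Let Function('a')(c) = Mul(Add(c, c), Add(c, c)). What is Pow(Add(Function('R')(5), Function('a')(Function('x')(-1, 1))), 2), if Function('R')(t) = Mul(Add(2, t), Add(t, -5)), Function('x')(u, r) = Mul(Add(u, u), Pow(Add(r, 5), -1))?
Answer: Rational(16, 81) ≈ 0.19753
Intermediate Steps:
Function('x')(u, r) = Mul(2, u, Pow(Add(5, r), -1)) (Function('x')(u, r) = Mul(Mul(2, u), Pow(Add(5, r), -1)) = Mul(2, u, Pow(Add(5, r), -1)))
Function('a')(c) = Mul(4, Pow(c, 2)) (Function('a')(c) = Mul(Mul(2, c), Mul(2, c)) = Mul(4, Pow(c, 2)))
Function('R')(t) = Mul(Add(-5, t), Add(2, t)) (Function('R')(t) = Mul(Add(2, t), Add(-5, t)) = Mul(Add(-5, t), Add(2, t)))
Pow(Add(Function('R')(5), Function('a')(Function('x')(-1, 1))), 2) = Pow(Add(Add(-10, Pow(5, 2), Mul(-3, 5)), Mul(4, Pow(Mul(2, -1, Pow(Add(5, 1), -1)), 2))), 2) = Pow(Add(Add(-10, 25, -15), Mul(4, Pow(Mul(2, -1, Pow(6, -1)), 2))), 2) = Pow(Add(0, Mul(4, Pow(Mul(2, -1, Rational(1, 6)), 2))), 2) = Pow(Add(0, Mul(4, Pow(Rational(-1, 3), 2))), 2) = Pow(Add(0, Mul(4, Rational(1, 9))), 2) = Pow(Add(0, Rational(4, 9)), 2) = Pow(Rational(4, 9), 2) = Rational(16, 81)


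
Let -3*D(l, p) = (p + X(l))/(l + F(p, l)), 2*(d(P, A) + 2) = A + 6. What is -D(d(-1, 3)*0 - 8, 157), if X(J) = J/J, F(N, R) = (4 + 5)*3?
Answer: 158/57 ≈ 2.7719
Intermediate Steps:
F(N, R) = 27 (F(N, R) = 9*3 = 27)
d(P, A) = 1 + A/2 (d(P, A) = -2 + (A + 6)/2 = -2 + (6 + A)/2 = -2 + (3 + A/2) = 1 + A/2)
X(J) = 1
D(l, p) = -(1 + p)/(3*(27 + l)) (D(l, p) = -(p + 1)/(3*(l + 27)) = -(1 + p)/(3*(27 + l)))
-D(d(-1, 3)*0 - 8, 157) = -(-1 - 1*157)/(3*(27 + ((1 + (½)*3)*0 - 8))) = -(-1 - 157)/(3*(27 + ((1 + 3/2)*0 - 8))) = -(-158)/(3*(27 + ((5/2)*0 - 8))) = -(-158)/(3*(27 + (0 - 8))) = -(-158)/(3*(27 - 8)) = -(-158)/(3*19) = -1*(-158/57) = 158/57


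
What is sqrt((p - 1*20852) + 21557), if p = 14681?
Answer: 7*sqrt(314) ≈ 124.04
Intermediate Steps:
sqrt((p - 1*20852) + 21557) = sqrt((14681 - 1*20852) + 21557) = sqrt((14681 - 20852) + 21557) = sqrt(-6171 + 21557) = sqrt(15386) = 7*sqrt(314)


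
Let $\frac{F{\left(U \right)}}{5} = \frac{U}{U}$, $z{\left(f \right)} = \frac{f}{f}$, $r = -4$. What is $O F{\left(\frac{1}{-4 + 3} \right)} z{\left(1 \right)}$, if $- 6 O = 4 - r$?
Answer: $- \frac{20}{3} \approx -6.6667$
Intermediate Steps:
$z{\left(f \right)} = 1$
$F{\left(U \right)} = 5$ ($F{\left(U \right)} = 5 \frac{U}{U} = 5 \cdot 1 = 5$)
$O = - \frac{4}{3}$ ($O = - \frac{4 - -4}{6} = - \frac{4 + 4}{6} = \left(- \frac{1}{6}\right) 8 = - \frac{4}{3} \approx -1.3333$)
$O F{\left(\frac{1}{-4 + 3} \right)} z{\left(1 \right)} = \left(- \frac{4}{3}\right) 5 \cdot 1 = \left(- \frac{20}{3}\right) 1 = - \frac{20}{3}$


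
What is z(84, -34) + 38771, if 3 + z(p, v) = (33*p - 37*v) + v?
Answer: 42764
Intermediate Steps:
z(p, v) = -3 - 36*v + 33*p (z(p, v) = -3 + ((33*p - 37*v) + v) = -3 + ((-37*v + 33*p) + v) = -3 + (-36*v + 33*p) = -3 - 36*v + 33*p)
z(84, -34) + 38771 = (-3 - 36*(-34) + 33*84) + 38771 = (-3 + 1224 + 2772) + 38771 = 3993 + 38771 = 42764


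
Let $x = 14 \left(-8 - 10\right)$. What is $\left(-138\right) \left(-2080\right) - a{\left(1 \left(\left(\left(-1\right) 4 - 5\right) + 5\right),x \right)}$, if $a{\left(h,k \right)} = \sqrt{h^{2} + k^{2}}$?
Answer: $287040 - 4 \sqrt{3970} \approx 2.8679 \cdot 10^{5}$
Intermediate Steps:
$x = -252$ ($x = 14 \left(-18\right) = -252$)
$\left(-138\right) \left(-2080\right) - a{\left(1 \left(\left(\left(-1\right) 4 - 5\right) + 5\right),x \right)} = \left(-138\right) \left(-2080\right) - \sqrt{\left(1 \left(\left(\left(-1\right) 4 - 5\right) + 5\right)\right)^{2} + \left(-252\right)^{2}} = 287040 - \sqrt{\left(1 \left(\left(-4 - 5\right) + 5\right)\right)^{2} + 63504} = 287040 - \sqrt{\left(1 \left(-9 + 5\right)\right)^{2} + 63504} = 287040 - \sqrt{\left(1 \left(-4\right)\right)^{2} + 63504} = 287040 - \sqrt{\left(-4\right)^{2} + 63504} = 287040 - \sqrt{16 + 63504} = 287040 - \sqrt{63520} = 287040 - 4 \sqrt{3970}$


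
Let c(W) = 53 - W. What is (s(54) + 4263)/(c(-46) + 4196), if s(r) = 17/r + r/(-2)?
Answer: 228761/231930 ≈ 0.98634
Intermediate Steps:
s(r) = 17/r - r/2 (s(r) = 17/r + r*(-1/2) = 17/r - r/2)
(s(54) + 4263)/(c(-46) + 4196) = ((17/54 - 1/2*54) + 4263)/((53 - 1*(-46)) + 4196) = ((17*(1/54) - 27) + 4263)/((53 + 46) + 4196) = ((17/54 - 27) + 4263)/(99 + 4196) = (-1441/54 + 4263)/4295 = (228761/54)*(1/4295) = 228761/231930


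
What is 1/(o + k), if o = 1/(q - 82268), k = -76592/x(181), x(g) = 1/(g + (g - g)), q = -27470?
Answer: -109738/1521314574177 ≈ -7.2134e-8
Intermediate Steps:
x(g) = 1/g (x(g) = 1/(g + 0) = 1/g)
k = -13863152 (k = -76592/(1/181) = -76592/1/181 = -76592*181 = -13863152)
o = -1/109738 (o = 1/(-27470 - 82268) = 1/(-109738) = -1/109738 ≈ -9.1126e-6)
1/(o + k) = 1/(-1/109738 - 13863152) = 1/(-1521314574177/109738) = -109738/1521314574177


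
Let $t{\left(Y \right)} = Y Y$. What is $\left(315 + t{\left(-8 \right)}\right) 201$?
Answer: $76179$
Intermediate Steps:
$t{\left(Y \right)} = Y^{2}$
$\left(315 + t{\left(-8 \right)}\right) 201 = \left(315 + \left(-8\right)^{2}\right) 201 = \left(315 + 64\right) 201 = 379 \cdot 201 = 76179$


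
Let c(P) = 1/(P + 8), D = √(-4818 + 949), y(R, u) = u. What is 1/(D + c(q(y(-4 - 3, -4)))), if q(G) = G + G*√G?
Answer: 20/(1 + 2*I + 20*I*√3869) ≈ 1.2882e-5 - 0.016051*I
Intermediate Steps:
q(G) = G + G^(3/2)
D = I*√3869 (D = √(-3869) = I*√3869 ≈ 62.201*I)
c(P) = 1/(8 + P)
1/(D + c(q(y(-4 - 3, -4)))) = 1/(I*√3869 + 1/(8 + (-4 + (-4)^(3/2)))) = 1/(I*√3869 + 1/(8 + (-4 - 8*I))) = 1/(I*√3869 + 1/(4 - 8*I)) = 1/(I*√3869 + (4 + 8*I)/80) = 1/((4 + 8*I)/80 + I*√3869)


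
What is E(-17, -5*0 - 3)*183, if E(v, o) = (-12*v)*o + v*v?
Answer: -59109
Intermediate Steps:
E(v, o) = v² - 12*o*v (E(v, o) = -12*o*v + v² = v² - 12*o*v)
E(-17, -5*0 - 3)*183 = -17*(-17 - 12*(-5*0 - 3))*183 = -17*(-17 - 12*(0 - 3))*183 = -17*(-17 - 12*(-3))*183 = -17*(-17 + 36)*183 = -17*19*183 = -323*183 = -59109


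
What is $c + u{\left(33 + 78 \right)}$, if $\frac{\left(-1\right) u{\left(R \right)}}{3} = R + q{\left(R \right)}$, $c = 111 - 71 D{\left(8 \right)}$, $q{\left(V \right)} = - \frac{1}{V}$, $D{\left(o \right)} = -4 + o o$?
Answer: $- \frac{165833}{37} \approx -4482.0$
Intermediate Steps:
$D{\left(o \right)} = -4 + o^{2}$
$c = -4149$ ($c = 111 - 71 \left(-4 + 8^{2}\right) = 111 - 71 \left(-4 + 64\right) = 111 - 4260 = -4149$)
$u{\left(R \right)} = - 3 R + \frac{3}{R}$ ($u{\left(R \right)} = - 3 \left(R - \frac{1}{R}\right) = - 3 R + \frac{3}{R}$)
$c + u{\left(33 + 78 \right)} = -4149 + \left(- 3 \left(33 + 78\right) + \frac{3}{33 + 78}\right) = -4149 + \left(\left(-3\right) 111 + \frac{3}{111}\right) = -4149 + \left(-333 + 3 \cdot \frac{1}{111}\right) = -4149 + \left(-333 + \frac{1}{37}\right) = -4149 - \frac{12320}{37} = - \frac{165833}{37}$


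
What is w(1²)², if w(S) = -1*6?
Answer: 36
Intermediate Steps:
w(S) = -6
w(1²)² = (-6)² = 36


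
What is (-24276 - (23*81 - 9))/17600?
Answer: -2613/1760 ≈ -1.4847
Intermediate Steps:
(-24276 - (23*81 - 9))/17600 = (-24276 - (1863 - 9))*(1/17600) = (-24276 - 1*1854)*(1/17600) = (-24276 - 1854)*(1/17600) = -26130*1/17600 = -2613/1760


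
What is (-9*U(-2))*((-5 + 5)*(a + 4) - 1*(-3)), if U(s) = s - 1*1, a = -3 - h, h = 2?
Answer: 81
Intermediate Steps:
a = -5 (a = -3 - 1*2 = -3 - 2 = -5)
U(s) = -1 + s (U(s) = s - 1 = -1 + s)
(-9*U(-2))*((-5 + 5)*(a + 4) - 1*(-3)) = (-9*(-1 - 2))*((-5 + 5)*(-5 + 4) - 1*(-3)) = (-9*(-3))*(0*(-1) + 3) = 27*(0 + 3) = 27*3 = 81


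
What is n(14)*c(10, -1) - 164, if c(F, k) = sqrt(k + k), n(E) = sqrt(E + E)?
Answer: -164 + 2*I*sqrt(14) ≈ -164.0 + 7.4833*I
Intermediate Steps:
n(E) = sqrt(2)*sqrt(E) (n(E) = sqrt(2*E) = sqrt(2)*sqrt(E))
c(F, k) = sqrt(2)*sqrt(k) (c(F, k) = sqrt(2*k) = sqrt(2)*sqrt(k))
n(14)*c(10, -1) - 164 = (sqrt(2)*sqrt(14))*(sqrt(2)*sqrt(-1)) - 164 = (2*sqrt(7))*(sqrt(2)*I) - 164 = (2*sqrt(7))*(I*sqrt(2)) - 164 = 2*I*sqrt(14) - 164 = -164 + 2*I*sqrt(14)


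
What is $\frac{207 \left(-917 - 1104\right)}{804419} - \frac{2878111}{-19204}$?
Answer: $\frac{2307173236721}{15448062476} \approx 149.35$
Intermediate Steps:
$\frac{207 \left(-917 - 1104\right)}{804419} - \frac{2878111}{-19204} = 207 \left(-2021\right) \frac{1}{804419} - - \frac{2878111}{19204} = \left(-418347\right) \frac{1}{804419} + \frac{2878111}{19204} = - \frac{418347}{804419} + \frac{2878111}{19204} = \frac{2307173236721}{15448062476}$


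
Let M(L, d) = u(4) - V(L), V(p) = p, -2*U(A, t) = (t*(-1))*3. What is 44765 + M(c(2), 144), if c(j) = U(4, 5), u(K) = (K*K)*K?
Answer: 89643/2 ≈ 44822.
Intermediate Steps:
U(A, t) = 3*t/2 (U(A, t) = -t*(-1)*3/2 = -(-t)*3/2 = -(-3)*t/2 = 3*t/2)
u(K) = K³ (u(K) = K²*K = K³)
c(j) = 15/2 (c(j) = (3/2)*5 = 15/2)
M(L, d) = 64 - L (M(L, d) = 4³ - L = 64 - L)
44765 + M(c(2), 144) = 44765 + (64 - 1*15/2) = 44765 + (64 - 15/2) = 44765 + 113/2 = 89643/2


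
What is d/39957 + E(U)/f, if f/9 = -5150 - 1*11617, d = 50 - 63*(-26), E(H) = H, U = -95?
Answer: 86173393/2009877057 ≈ 0.042875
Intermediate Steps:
d = 1688 (d = 50 + 1638 = 1688)
f = -150903 (f = 9*(-5150 - 1*11617) = 9*(-5150 - 11617) = 9*(-16767) = -150903)
d/39957 + E(U)/f = 1688/39957 - 95/(-150903) = 1688*(1/39957) - 95*(-1/150903) = 1688/39957 + 95/150903 = 86173393/2009877057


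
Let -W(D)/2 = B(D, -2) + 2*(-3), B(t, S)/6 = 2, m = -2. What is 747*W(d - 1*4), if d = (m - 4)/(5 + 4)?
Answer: -8964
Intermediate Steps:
B(t, S) = 12 (B(t, S) = 6*2 = 12)
d = -2/3 (d = (-2 - 4)/(5 + 4) = -6/9 = -6*1/9 = -2/3 ≈ -0.66667)
W(D) = -12 (W(D) = -2*(12 + 2*(-3)) = -2*(12 - 6) = -2*6 = -12)
747*W(d - 1*4) = 747*(-12) = -8964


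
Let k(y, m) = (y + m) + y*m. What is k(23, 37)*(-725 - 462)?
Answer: -1081357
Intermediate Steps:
k(y, m) = m + y + m*y (k(y, m) = (m + y) + m*y = m + y + m*y)
k(23, 37)*(-725 - 462) = (37 + 23 + 37*23)*(-725 - 462) = (37 + 23 + 851)*(-1187) = 911*(-1187) = -1081357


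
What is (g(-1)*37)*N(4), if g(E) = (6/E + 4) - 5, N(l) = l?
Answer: -1036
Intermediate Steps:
g(E) = -1 + 6/E (g(E) = (4 + 6/E) - 5 = -1 + 6/E)
(g(-1)*37)*N(4) = (((6 - 1*(-1))/(-1))*37)*4 = (-(6 + 1)*37)*4 = (-1*7*37)*4 = -7*37*4 = -259*4 = -1036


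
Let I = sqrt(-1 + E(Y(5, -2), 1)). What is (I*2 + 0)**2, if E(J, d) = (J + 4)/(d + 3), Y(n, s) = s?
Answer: -2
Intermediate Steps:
E(J, d) = (4 + J)/(3 + d)
I = I*sqrt(2)/2 (I = sqrt(-1 + (4 - 2)/(3 + 1)) = sqrt(-1 + 2/4) = sqrt(-1 + (1/4)*2) = sqrt(-1 + 1/2) = sqrt(-1/2) = I*sqrt(2)/2 ≈ 0.70711*I)
(I*2 + 0)**2 = ((I*sqrt(2)/2)*2 + 0)**2 = (I*sqrt(2) + 0)**2 = (I*sqrt(2))**2 = -2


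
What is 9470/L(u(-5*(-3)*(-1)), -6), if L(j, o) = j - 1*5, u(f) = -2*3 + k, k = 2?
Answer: -9470/9 ≈ -1052.2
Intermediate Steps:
u(f) = -4 (u(f) = -2*3 + 2 = -6 + 2 = -4)
L(j, o) = -5 + j (L(j, o) = j - 5 = -5 + j)
9470/L(u(-5*(-3)*(-1)), -6) = 9470/(-5 - 4) = 9470/(-9) = 9470*(-1/9) = -9470/9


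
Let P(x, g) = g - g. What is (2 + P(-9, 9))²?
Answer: 4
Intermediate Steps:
P(x, g) = 0
(2 + P(-9, 9))² = (2 + 0)² = 2² = 4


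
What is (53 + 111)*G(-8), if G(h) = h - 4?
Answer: -1968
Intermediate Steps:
G(h) = -4 + h
(53 + 111)*G(-8) = (53 + 111)*(-4 - 8) = 164*(-12) = -1968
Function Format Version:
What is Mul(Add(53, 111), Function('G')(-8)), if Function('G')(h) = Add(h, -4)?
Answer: -1968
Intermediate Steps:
Function('G')(h) = Add(-4, h)
Mul(Add(53, 111), Function('G')(-8)) = Mul(Add(53, 111), Add(-4, -8)) = Mul(164, -12) = -1968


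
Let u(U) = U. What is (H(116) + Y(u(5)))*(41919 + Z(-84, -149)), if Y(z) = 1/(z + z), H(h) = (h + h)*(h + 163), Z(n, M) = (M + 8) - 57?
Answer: 27005210601/10 ≈ 2.7005e+9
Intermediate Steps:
Z(n, M) = -49 + M (Z(n, M) = (8 + M) - 57 = -49 + M)
H(h) = 2*h*(163 + h) (H(h) = (2*h)*(163 + h) = 2*h*(163 + h))
Y(z) = 1/(2*z)
(H(116) + Y(u(5)))*(41919 + Z(-84, -149)) = (2*116*(163 + 116) + (1/2)/5)*(41919 + (-49 - 149)) = (2*116*279 + (1/2)*(1/5))*(41919 - 198) = (64728 + 1/10)*41721 = (647281/10)*41721 = 27005210601/10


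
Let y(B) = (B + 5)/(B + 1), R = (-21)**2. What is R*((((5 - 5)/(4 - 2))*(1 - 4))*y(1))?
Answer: 0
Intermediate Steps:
R = 441
y(B) = (5 + B)/(1 + B)
R*((((5 - 5)/(4 - 2))*(1 - 4))*y(1)) = 441*((((5 - 5)/(4 - 2))*(1 - 4))*((5 + 1)/(1 + 1))) = 441*(((0/2)*(-3))*(6/2)) = 441*(((0*(1/2))*(-3))*((1/2)*6)) = 441*((0*(-3))*3) = 441*(0*3) = 441*0 = 0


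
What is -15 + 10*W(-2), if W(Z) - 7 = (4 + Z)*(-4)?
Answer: -25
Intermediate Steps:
W(Z) = -9 - 4*Z (W(Z) = 7 + (4 + Z)*(-4) = 7 + (-16 - 4*Z) = -9 - 4*Z)
-15 + 10*W(-2) = -15 + 10*(-9 - 4*(-2)) = -15 + 10*(-9 + 8) = -15 + 10*(-1) = -15 - 10 = -25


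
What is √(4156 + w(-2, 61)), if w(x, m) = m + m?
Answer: √4278 ≈ 65.406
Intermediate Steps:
w(x, m) = 2*m
√(4156 + w(-2, 61)) = √(4156 + 2*61) = √(4156 + 122) = √4278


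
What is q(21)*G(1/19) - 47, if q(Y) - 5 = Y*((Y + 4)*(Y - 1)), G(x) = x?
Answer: 9612/19 ≈ 505.89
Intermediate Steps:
q(Y) = 5 + Y*(-1 + Y)*(4 + Y) (q(Y) = 5 + Y*((Y + 4)*(Y - 1)) = 5 + Y*((4 + Y)*(-1 + Y)) = 5 + Y*((-1 + Y)*(4 + Y)) = 5 + Y*(-1 + Y)*(4 + Y))
q(21)*G(1/19) - 47 = (5 + 21**3 - 4*21 + 3*21**2)/19 - 47 = (5 + 9261 - 84 + 3*441)*(1/19) - 47 = (5 + 9261 - 84 + 1323)*(1/19) - 47 = 10505*(1/19) - 47 = 10505/19 - 47 = 9612/19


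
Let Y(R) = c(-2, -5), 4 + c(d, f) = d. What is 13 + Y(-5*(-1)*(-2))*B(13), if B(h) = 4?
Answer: -11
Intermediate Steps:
c(d, f) = -4 + d
Y(R) = -6 (Y(R) = -4 - 2 = -6)
13 + Y(-5*(-1)*(-2))*B(13) = 13 - 6*4 = 13 - 24 = -11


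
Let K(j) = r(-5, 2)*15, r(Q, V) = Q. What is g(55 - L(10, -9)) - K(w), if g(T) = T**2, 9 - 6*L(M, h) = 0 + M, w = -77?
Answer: 112261/36 ≈ 3118.4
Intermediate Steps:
K(j) = -75 (K(j) = -5*15 = -75)
L(M, h) = 3/2 - M/6 (L(M, h) = 3/2 - (0 + M)/6 = 3/2 - M/6)
g(55 - L(10, -9)) - K(w) = (55 - (3/2 - 1/6*10))**2 - 1*(-75) = (55 - (3/2 - 5/3))**2 + 75 = (55 - 1*(-1/6))**2 + 75 = (55 + 1/6)**2 + 75 = (331/6)**2 + 75 = 109561/36 + 75 = 112261/36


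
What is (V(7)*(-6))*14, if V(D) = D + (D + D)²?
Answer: -17052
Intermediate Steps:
V(D) = D + 4*D² (V(D) = D + (2*D)² = D + 4*D²)
(V(7)*(-6))*14 = ((7*(1 + 4*7))*(-6))*14 = ((7*(1 + 28))*(-6))*14 = ((7*29)*(-6))*14 = (203*(-6))*14 = -1218*14 = -17052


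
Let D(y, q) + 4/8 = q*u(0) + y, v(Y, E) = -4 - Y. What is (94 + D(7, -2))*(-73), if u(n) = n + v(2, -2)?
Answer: -16425/2 ≈ -8212.5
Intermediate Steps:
u(n) = -6 + n (u(n) = n + (-4 - 1*2) = n + (-4 - 2) = n - 6 = -6 + n)
D(y, q) = -1/2 + y - 6*q (D(y, q) = -1/2 + (q*(-6 + 0) + y) = -1/2 + (q*(-6) + y) = -1/2 + (-6*q + y) = -1/2 + (y - 6*q) = -1/2 + y - 6*q)
(94 + D(7, -2))*(-73) = (94 + (-1/2 + 7 - 6*(-2)))*(-73) = (94 + (-1/2 + 7 + 12))*(-73) = (94 + 37/2)*(-73) = (225/2)*(-73) = -16425/2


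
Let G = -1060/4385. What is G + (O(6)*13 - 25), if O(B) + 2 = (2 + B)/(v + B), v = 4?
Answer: -179091/4385 ≈ -40.842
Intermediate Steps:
O(B) = -2 + (2 + B)/(4 + B)
G = -212/877 (G = -1060*1/4385 = -212/877 ≈ -0.24173)
G + (O(6)*13 - 25) = -212/877 + (((-6 - 1*6)/(4 + 6))*13 - 25) = -212/877 + (((-6 - 6)/10)*13 - 25) = -212/877 + (((⅒)*(-12))*13 - 25) = -212/877 + (-6/5*13 - 25) = -212/877 + (-78/5 - 25) = -212/877 - 203/5 = -179091/4385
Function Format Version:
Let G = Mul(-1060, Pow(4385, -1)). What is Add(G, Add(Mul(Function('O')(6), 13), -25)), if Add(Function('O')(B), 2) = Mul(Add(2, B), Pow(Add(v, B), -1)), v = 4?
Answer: Rational(-179091, 4385) ≈ -40.842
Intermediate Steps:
Function('O')(B) = Add(-2, Mul(Pow(Add(4, B), -1), Add(2, B))) (Function('O')(B) = Add(-2, Mul(Add(2, B), Pow(Add(4, B), -1))) = Add(-2, Mul(Pow(Add(4, B), -1), Add(2, B))))
G = Rational(-212, 877) (G = Mul(-1060, Rational(1, 4385)) = Rational(-212, 877) ≈ -0.24173)
Add(G, Add(Mul(Function('O')(6), 13), -25)) = Add(Rational(-212, 877), Add(Mul(Mul(Pow(Add(4, 6), -1), Add(-6, Mul(-1, 6))), 13), -25)) = Add(Rational(-212, 877), Add(Mul(Mul(Pow(10, -1), Add(-6, -6)), 13), -25)) = Add(Rational(-212, 877), Add(Mul(Mul(Rational(1, 10), -12), 13), -25)) = Add(Rational(-212, 877), Add(Mul(Rational(-6, 5), 13), -25)) = Add(Rational(-212, 877), Add(Rational(-78, 5), -25)) = Add(Rational(-212, 877), Rational(-203, 5)) = Rational(-179091, 4385)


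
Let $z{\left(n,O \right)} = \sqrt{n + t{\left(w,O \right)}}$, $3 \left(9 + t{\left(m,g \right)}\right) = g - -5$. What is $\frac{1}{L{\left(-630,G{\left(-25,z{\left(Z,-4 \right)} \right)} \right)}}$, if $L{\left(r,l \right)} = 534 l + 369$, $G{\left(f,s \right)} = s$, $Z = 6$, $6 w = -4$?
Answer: $\frac{123}{298859} - \frac{356 i \sqrt{6}}{896577} \approx 0.00041157 - 0.00097261 i$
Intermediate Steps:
$w = - \frac{2}{3}$ ($w = \frac{1}{6} \left(-4\right) = - \frac{2}{3} \approx -0.66667$)
$t{\left(m,g \right)} = - \frac{22}{3} + \frac{g}{3}$ ($t{\left(m,g \right)} = -9 + \frac{g - -5}{3} = -9 + \frac{g + 5}{3} = -9 + \frac{5 + g}{3} = -9 + \left(\frac{5}{3} + \frac{g}{3}\right) = - \frac{22}{3} + \frac{g}{3}$)
$z{\left(n,O \right)} = \sqrt{- \frac{22}{3} + n + \frac{O}{3}}$ ($z{\left(n,O \right)} = \sqrt{n + \left(- \frac{22}{3} + \frac{O}{3}\right)} = \sqrt{- \frac{22}{3} + n + \frac{O}{3}}$)
$L{\left(r,l \right)} = 369 + 534 l$
$\frac{1}{L{\left(-630,G{\left(-25,z{\left(Z,-4 \right)} \right)} \right)}} = \frac{1}{369 + 534 \frac{\sqrt{-66 + 3 \left(-4\right) + 9 \cdot 6}}{3}} = \frac{1}{369 + 534 \frac{\sqrt{-66 - 12 + 54}}{3}} = \frac{1}{369 + 534 \frac{\sqrt{-24}}{3}} = \frac{1}{369 + 534 \frac{2 i \sqrt{6}}{3}} = \frac{1}{369 + 356 i \sqrt{6}}$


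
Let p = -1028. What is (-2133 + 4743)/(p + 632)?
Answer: -145/22 ≈ -6.5909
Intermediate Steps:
(-2133 + 4743)/(p + 632) = (-2133 + 4743)/(-1028 + 632) = 2610/(-396) = 2610*(-1/396) = -145/22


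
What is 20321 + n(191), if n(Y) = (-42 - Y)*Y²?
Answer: -8479752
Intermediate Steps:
n(Y) = Y²*(-42 - Y)
20321 + n(191) = 20321 + 191²*(-42 - 1*191) = 20321 + 36481*(-42 - 191) = 20321 + 36481*(-233) = 20321 - 8500073 = -8479752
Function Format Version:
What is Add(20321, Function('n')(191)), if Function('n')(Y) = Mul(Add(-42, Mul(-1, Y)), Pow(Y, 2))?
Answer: -8479752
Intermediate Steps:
Function('n')(Y) = Mul(Pow(Y, 2), Add(-42, Mul(-1, Y)))
Add(20321, Function('n')(191)) = Add(20321, Mul(Pow(191, 2), Add(-42, Mul(-1, 191)))) = Add(20321, Mul(36481, Add(-42, -191))) = Add(20321, Mul(36481, -233)) = Add(20321, -8500073) = -8479752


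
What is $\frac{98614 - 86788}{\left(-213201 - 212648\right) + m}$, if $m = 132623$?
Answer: $- \frac{1971}{48871} \approx -0.040331$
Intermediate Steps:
$\frac{98614 - 86788}{\left(-213201 - 212648\right) + m} = \frac{98614 - 86788}{\left(-213201 - 212648\right) + 132623} = \frac{11826}{-425849 + 132623} = \frac{11826}{-293226} = 11826 \left(- \frac{1}{293226}\right) = - \frac{1971}{48871}$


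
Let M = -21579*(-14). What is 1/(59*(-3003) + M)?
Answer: 1/124929 ≈ 8.0045e-6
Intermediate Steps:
M = 302106
1/(59*(-3003) + M) = 1/(59*(-3003) + 302106) = 1/(-177177 + 302106) = 1/124929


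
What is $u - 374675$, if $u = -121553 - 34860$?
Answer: $-531088$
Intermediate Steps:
$u = -156413$
$u - 374675 = -156413 - 374675 = -531088$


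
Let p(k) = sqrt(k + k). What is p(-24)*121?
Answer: 484*I*sqrt(3) ≈ 838.31*I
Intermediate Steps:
p(k) = sqrt(2)*sqrt(k) (p(k) = sqrt(2*k) = sqrt(2)*sqrt(k))
p(-24)*121 = (sqrt(2)*sqrt(-24))*121 = (sqrt(2)*(2*I*sqrt(6)))*121 = (4*I*sqrt(3))*121 = 484*I*sqrt(3)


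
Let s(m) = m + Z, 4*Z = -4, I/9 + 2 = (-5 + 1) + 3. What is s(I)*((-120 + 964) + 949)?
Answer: -50204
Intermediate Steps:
I = -27 (I = -18 + 9*((-5 + 1) + 3) = -18 + 9*(-4 + 3) = -18 + 9*(-1) = -18 - 9 = -27)
Z = -1 (Z = (1/4)*(-4) = -1)
s(m) = -1 + m (s(m) = m - 1 = -1 + m)
s(I)*((-120 + 964) + 949) = (-1 - 27)*((-120 + 964) + 949) = -28*(844 + 949) = -28*1793 = -50204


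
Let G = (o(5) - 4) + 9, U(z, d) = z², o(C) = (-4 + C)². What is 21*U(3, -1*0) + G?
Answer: 195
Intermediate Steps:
G = 6 (G = ((-4 + 5)² - 4) + 9 = (1² - 4) + 9 = (1 - 4) + 9 = -3 + 9 = 6)
21*U(3, -1*0) + G = 21*3² + 6 = 21*9 + 6 = 189 + 6 = 195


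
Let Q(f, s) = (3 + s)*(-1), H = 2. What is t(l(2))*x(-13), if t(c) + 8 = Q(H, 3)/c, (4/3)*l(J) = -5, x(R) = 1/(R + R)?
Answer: 16/65 ≈ 0.24615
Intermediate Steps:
x(R) = 1/(2*R)
l(J) = -15/4 (l(J) = (¾)*(-5) = -15/4)
Q(f, s) = -3 - s
t(c) = -8 - 6/c (t(c) = -8 + (-3 - 1*3)/c = -8 + (-3 - 3)/c = -8 - 6/c)
t(l(2))*x(-13) = (-8 - 6/(-15/4))*((½)/(-13)) = (-8 - 6*(-4/15))*((½)*(-1/13)) = (-8 + 8/5)*(-1/26) = -32/5*(-1/26) = 16/65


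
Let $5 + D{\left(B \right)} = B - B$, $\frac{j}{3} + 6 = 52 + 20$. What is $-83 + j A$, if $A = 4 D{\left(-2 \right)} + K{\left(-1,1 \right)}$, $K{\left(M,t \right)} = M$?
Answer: $-4241$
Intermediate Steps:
$j = 198$ ($j = -18 + 3 \left(52 + 20\right) = -18 + 3 \cdot 72 = -18 + 216 = 198$)
$D{\left(B \right)} = -5$ ($D{\left(B \right)} = -5 + \left(B - B\right) = -5 + 0 = -5$)
$A = -21$ ($A = 4 \left(-5\right) - 1 = -20 - 1 = -21$)
$-83 + j A = -83 + 198 \left(-21\right) = -83 - 4158 = -4241$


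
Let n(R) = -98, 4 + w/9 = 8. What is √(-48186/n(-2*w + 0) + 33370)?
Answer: √1659223/7 ≈ 184.02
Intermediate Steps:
w = 36 (w = -36 + 9*8 = -36 + 72 = 36)
√(-48186/n(-2*w + 0) + 33370) = √(-48186/(-98) + 33370) = √(-48186*(-1/98) + 33370) = √(24093/49 + 33370) = √(1659223/49) = √1659223/7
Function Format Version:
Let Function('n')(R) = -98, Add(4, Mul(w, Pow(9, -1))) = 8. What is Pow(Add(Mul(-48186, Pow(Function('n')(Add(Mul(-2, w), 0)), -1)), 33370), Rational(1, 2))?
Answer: Mul(Rational(1, 7), Pow(1659223, Rational(1, 2))) ≈ 184.02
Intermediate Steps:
w = 36 (w = Add(-36, Mul(9, 8)) = Add(-36, 72) = 36)
Pow(Add(Mul(-48186, Pow(Function('n')(Add(Mul(-2, w), 0)), -1)), 33370), Rational(1, 2)) = Pow(Add(Mul(-48186, Pow(-98, -1)), 33370), Rational(1, 2)) = Pow(Add(Mul(-48186, Rational(-1, 98)), 33370), Rational(1, 2)) = Pow(Add(Rational(24093, 49), 33370), Rational(1, 2)) = Pow(Rational(1659223, 49), Rational(1, 2)) = Mul(Rational(1, 7), Pow(1659223, Rational(1, 2)))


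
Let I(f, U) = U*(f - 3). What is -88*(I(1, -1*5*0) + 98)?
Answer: -8624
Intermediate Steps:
I(f, U) = U*(-3 + f)
-88*(I(1, -1*5*0) + 98) = -88*((-1*5*0)*(-3 + 1) + 98) = -88*(-5*0*(-2) + 98) = -88*(0*(-2) + 98) = -88*(0 + 98) = -88*98 = -8624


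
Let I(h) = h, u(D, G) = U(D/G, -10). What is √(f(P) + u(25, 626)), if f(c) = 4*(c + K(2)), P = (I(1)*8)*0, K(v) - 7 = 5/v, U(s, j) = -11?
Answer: 3*√3 ≈ 5.1962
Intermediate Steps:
K(v) = 7 + 5/v
u(D, G) = -11
P = 0 (P = (1*8)*0 = 8*0 = 0)
f(c) = 38 + 4*c (f(c) = 4*(c + (7 + 5/2)) = 4*(c + 19/2) = 4*(19/2 + c) = 38 + 4*c)
√(f(P) + u(25, 626)) = √((38 + 4*0) - 11) = √((38 + 0) - 11) = √(38 - 11) = √27 = 3*√3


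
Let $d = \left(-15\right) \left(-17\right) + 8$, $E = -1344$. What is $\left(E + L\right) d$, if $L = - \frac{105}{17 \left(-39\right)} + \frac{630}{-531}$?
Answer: $- \frac{4612446923}{13039} \approx -3.5374 \cdot 10^{5}$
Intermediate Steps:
$L = - \frac{13405}{13039}$ ($L = - \frac{105}{-663} + 630 \left(- \frac{1}{531}\right) = \left(-105\right) \left(- \frac{1}{663}\right) - \frac{70}{59} = \frac{35}{221} - \frac{70}{59} = - \frac{13405}{13039} \approx -1.0281$)
$d = 263$ ($d = 255 + 8 = 263$)
$\left(E + L\right) d = \left(-1344 - \frac{13405}{13039}\right) 263 = \left(- \frac{17537821}{13039}\right) 263 = - \frac{4612446923}{13039}$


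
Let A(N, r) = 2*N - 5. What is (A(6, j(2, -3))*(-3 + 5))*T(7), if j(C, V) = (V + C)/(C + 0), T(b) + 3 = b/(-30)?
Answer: -679/15 ≈ -45.267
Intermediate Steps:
T(b) = -3 - b/30 (T(b) = -3 + b/(-30) = -3 + b*(-1/30) = -3 - b/30)
j(C, V) = (C + V)/C
A(N, r) = -5 + 2*N
(A(6, j(2, -3))*(-3 + 5))*T(7) = ((-5 + 2*6)*(-3 + 5))*(-3 - 1/30*7) = ((-5 + 12)*2)*(-3 - 7/30) = (7*2)*(-97/30) = 14*(-97/30) = -679/15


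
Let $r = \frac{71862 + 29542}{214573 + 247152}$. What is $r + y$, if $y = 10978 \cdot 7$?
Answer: $\frac{35481820754}{461725} \approx 76846.0$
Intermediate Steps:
$y = 76846$
$r = \frac{101404}{461725} \approx 0.21962$
$r + y = \frac{101404}{461725} + 76846 = \frac{35481820754}{461725}$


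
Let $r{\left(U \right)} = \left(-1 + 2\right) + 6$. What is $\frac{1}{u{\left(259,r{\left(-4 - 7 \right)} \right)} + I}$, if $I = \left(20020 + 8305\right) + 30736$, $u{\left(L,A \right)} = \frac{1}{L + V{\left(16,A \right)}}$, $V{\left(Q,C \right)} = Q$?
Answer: $\frac{275}{16241776} \approx 1.6932 \cdot 10^{-5}$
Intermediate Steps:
$r{\left(U \right)} = 7$ ($r{\left(U \right)} = 1 + 6 = 7$)
$u{\left(L,A \right)} = \frac{1}{16 + L}$ ($u{\left(L,A \right)} = \frac{1}{L + 16} = \frac{1}{16 + L}$)
$I = 59061$ ($I = 28325 + 30736 = 59061$)
$\frac{1}{u{\left(259,r{\left(-4 - 7 \right)} \right)} + I} = \frac{1}{\frac{1}{16 + 259} + 59061} = \frac{1}{\frac{1}{275} + 59061} = \frac{1}{\frac{16241776}{275}} = \frac{275}{16241776}$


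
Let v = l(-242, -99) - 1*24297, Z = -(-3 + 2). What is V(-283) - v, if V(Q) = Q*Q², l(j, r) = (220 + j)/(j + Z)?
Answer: -5456454512/241 ≈ -2.2641e+7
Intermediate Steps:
Z = 1 (Z = -1*(-1) = 1)
l(j, r) = (220 + j)/(1 + j) (l(j, r) = (220 + j)/(j + 1) = (220 + j)/(1 + j))
v = -5855555/241 (v = (220 - 242)/(1 - 242) - 1*24297 = -22/(-241) - 24297 = -1/241*(-22) - 24297 = 22/241 - 24297 = -5855555/241 ≈ -24297.)
V(Q) = Q³
V(-283) - v = (-283)³ - 1*(-5855555/241) = -22665187 + 5855555/241 = -5456454512/241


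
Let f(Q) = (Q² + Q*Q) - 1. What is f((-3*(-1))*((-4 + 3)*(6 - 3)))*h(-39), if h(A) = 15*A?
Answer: -94185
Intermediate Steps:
f(Q) = -1 + 2*Q² (f(Q) = (Q² + Q²) - 1 = 2*Q² - 1 = -1 + 2*Q²)
f((-3*(-1))*((-4 + 3)*(6 - 3)))*h(-39) = (-1 + 2*((-3*(-1))*((-4 + 3)*(6 - 3)))²)*(15*(-39)) = (-1 + 2*(3*(-1*3))²)*(-585) = (-1 + 2*(3*(-3))²)*(-585) = (-1 + 2*(-9)²)*(-585) = (-1 + 2*81)*(-585) = (-1 + 162)*(-585) = 161*(-585) = -94185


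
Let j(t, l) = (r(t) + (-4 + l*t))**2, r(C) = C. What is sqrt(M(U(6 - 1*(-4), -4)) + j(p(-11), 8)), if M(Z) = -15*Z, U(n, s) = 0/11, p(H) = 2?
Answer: 14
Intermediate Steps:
U(n, s) = 0 (U(n, s) = 0*(1/11) = 0)
j(t, l) = (-4 + t + l*t)**2 (j(t, l) = (t + (-4 + l*t))**2 = (-4 + t + l*t)**2)
sqrt(M(U(6 - 1*(-4), -4)) + j(p(-11), 8)) = sqrt(-15*0 + (-4 + 2 + 8*2)**2) = sqrt(0 + (-4 + 2 + 16)**2) = sqrt(0 + 14**2) = sqrt(0 + 196) = sqrt(196) = 14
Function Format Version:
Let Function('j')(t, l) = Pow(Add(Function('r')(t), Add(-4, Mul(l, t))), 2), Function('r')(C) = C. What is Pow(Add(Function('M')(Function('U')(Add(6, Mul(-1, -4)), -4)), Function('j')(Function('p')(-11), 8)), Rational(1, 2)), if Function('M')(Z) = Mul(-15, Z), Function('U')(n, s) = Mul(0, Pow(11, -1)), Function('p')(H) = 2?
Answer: 14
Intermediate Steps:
Function('U')(n, s) = 0 (Function('U')(n, s) = Mul(0, Rational(1, 11)) = 0)
Function('j')(t, l) = Pow(Add(-4, t, Mul(l, t)), 2) (Function('j')(t, l) = Pow(Add(t, Add(-4, Mul(l, t))), 2) = Pow(Add(-4, t, Mul(l, t)), 2))
Pow(Add(Function('M')(Function('U')(Add(6, Mul(-1, -4)), -4)), Function('j')(Function('p')(-11), 8)), Rational(1, 2)) = Pow(Add(Mul(-15, 0), Pow(Add(-4, 2, Mul(8, 2)), 2)), Rational(1, 2)) = Pow(Add(0, Pow(Add(-4, 2, 16), 2)), Rational(1, 2)) = Pow(Add(0, Pow(14, 2)), Rational(1, 2)) = Pow(Add(0, 196), Rational(1, 2)) = Pow(196, Rational(1, 2)) = 14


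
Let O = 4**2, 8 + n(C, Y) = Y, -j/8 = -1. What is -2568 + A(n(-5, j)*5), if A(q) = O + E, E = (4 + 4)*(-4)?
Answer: -2584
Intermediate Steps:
j = 8 (j = -8*(-1) = 8)
n(C, Y) = -8 + Y
O = 16
E = -32 (E = 8*(-4) = -32)
A(q) = -16 (A(q) = 16 - 32 = -16)
-2568 + A(n(-5, j)*5) = -2568 - 16 = -2584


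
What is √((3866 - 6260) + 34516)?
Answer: √32122 ≈ 179.23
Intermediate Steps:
√((3866 - 6260) + 34516) = √(-2394 + 34516) = √32122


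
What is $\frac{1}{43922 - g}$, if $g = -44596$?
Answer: $\frac{1}{88518} \approx 1.1297 \cdot 10^{-5}$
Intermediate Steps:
$\frac{1}{43922 - g} = \frac{1}{43922 - -44596} = \frac{1}{43922 + 44596} = \frac{1}{88518}$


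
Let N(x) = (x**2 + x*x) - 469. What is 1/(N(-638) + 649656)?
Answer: 1/1463275 ≈ 6.8340e-7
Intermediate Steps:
N(x) = -469 + 2*x**2 (N(x) = (x**2 + x**2) - 469 = 2*x**2 - 469 = -469 + 2*x**2)
1/(N(-638) + 649656) = 1/((-469 + 2*(-638)**2) + 649656) = 1/((-469 + 2*407044) + 649656) = 1/((-469 + 814088) + 649656) = 1/(813619 + 649656) = 1/1463275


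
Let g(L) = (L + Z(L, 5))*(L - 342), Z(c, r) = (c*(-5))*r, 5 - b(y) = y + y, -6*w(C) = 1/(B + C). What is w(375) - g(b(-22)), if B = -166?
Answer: -432088273/1254 ≈ -3.4457e+5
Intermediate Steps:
w(C) = -1/(6*(-166 + C))
b(y) = 5 - 2*y (b(y) = 5 - (y + y) = 5 - 2*y)
Z(c, r) = -5*c*r (Z(c, r) = (-5*c)*r = -5*c*r)
g(L) = -24*L*(-342 + L) (g(L) = (L - 5*L*5)*(L - 342) = (L - 25*L)*(-342 + L) = (-24*L)*(-342 + L) = -24*L*(-342 + L))
w(375) - g(b(-22)) = -1/(-996 + 6*375) - 24*(5 - 2*(-22))*(342 - (5 - 2*(-22))) = -1/(-996 + 2250) - 24*(5 + 44)*(342 - (5 + 44)) = -1/1254 - 24*49*(342 - 1*49) = -1*1/1254 - 24*49*(342 - 49) = -1/1254 - 24*49*293 = -1/1254 - 1*344568 = -1/1254 - 344568 = -432088273/1254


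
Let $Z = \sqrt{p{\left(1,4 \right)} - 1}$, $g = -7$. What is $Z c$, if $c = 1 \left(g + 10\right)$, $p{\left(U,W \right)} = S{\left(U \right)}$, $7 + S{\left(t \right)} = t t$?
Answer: $3 i \sqrt{7} \approx 7.9373 i$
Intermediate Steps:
$S{\left(t \right)} = -7 + t^{2}$ ($S{\left(t \right)} = -7 + t t = -7 + t^{2}$)
$p{\left(U,W \right)} = -7 + U^{2}$
$c = 3$ ($c = 1 \left(-7 + 10\right) = 1 \cdot 3 = 3$)
$Z = i \sqrt{7}$ ($Z = \sqrt{\left(-7 + 1^{2}\right) - 1} = \sqrt{\left(-7 + 1\right) - 1} = \sqrt{-6 - 1} = \sqrt{-7} = i \sqrt{7} \approx 2.6458 i$)
$Z c = i \sqrt{7} \cdot 3 = 3 i \sqrt{7}$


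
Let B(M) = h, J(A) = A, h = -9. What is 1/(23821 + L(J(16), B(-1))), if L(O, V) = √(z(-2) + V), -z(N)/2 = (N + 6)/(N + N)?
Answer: 3403/81062864 - I*√7/567440048 ≈ 4.198e-5 - 4.6626e-9*I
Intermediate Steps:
B(M) = -9
z(N) = -(6 + N)/N (z(N) = -2*(N + 6)/(N + N) = -2*(6 + N)/(2*N) = -2*(6 + N)*1/(2*N) = -(6 + N)/N)
L(O, V) = √(2 + V) (L(O, V) = √((-6 - 1*(-2))/(-2) + V) = √(-(-6 + 2)/2 + V) = √(-½*(-4) + V) = √(2 + V))
1/(23821 + L(J(16), B(-1))) = 1/(23821 + √(2 - 9)) = 1/(23821 + √(-7)) = 1/(23821 + I*√7)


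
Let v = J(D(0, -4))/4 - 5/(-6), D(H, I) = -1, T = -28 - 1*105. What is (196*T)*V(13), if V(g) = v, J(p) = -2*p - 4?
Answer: -26068/3 ≈ -8689.3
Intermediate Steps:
T = -133 (T = -28 - 105 = -133)
J(p) = -4 - 2*p
v = ⅓ (v = (-4 - 2*(-1))/4 - 5/(-6) = (-4 + 2)*(¼) - 5*(-⅙) = -2*¼ + ⅚ = -½ + ⅚ = ⅓ ≈ 0.33333)
V(g) = ⅓
(196*T)*V(13) = (196*(-133))*(⅓) = -26068*⅓ = -26068/3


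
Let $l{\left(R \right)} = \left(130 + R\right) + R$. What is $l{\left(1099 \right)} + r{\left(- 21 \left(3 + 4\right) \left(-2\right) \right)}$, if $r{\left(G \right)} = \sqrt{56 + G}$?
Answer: $2328 + 5 \sqrt{14} \approx 2346.7$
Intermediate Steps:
$l{\left(R \right)} = 130 + 2 R$
$l{\left(1099 \right)} + r{\left(- 21 \left(3 + 4\right) \left(-2\right) \right)} = \left(130 + 2 \cdot 1099\right) + \sqrt{56 - 21 \left(3 + 4\right) \left(-2\right)} = \left(130 + 2198\right) + \sqrt{56 - 21 \cdot 7 \left(-2\right)} = 2328 + \sqrt{56 - -294} = 2328 + \sqrt{56 + 294} = 2328 + \sqrt{350} = 2328 + 5 \sqrt{14}$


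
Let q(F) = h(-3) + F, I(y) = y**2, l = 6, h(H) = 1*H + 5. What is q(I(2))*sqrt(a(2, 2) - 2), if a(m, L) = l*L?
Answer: 6*sqrt(10) ≈ 18.974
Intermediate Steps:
h(H) = 5 + H (h(H) = H + 5 = 5 + H)
q(F) = 2 + F (q(F) = (5 - 3) + F = 2 + F)
a(m, L) = 6*L
q(I(2))*sqrt(a(2, 2) - 2) = (2 + 2**2)*sqrt(6*2 - 2) = (2 + 4)*sqrt(12 - 2) = 6*sqrt(10)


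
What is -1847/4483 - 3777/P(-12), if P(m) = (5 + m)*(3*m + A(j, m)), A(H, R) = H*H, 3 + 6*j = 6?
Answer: -69578011/4487483 ≈ -15.505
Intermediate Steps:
j = 1/2 (j = -1/2 + (1/6)*6 = -1/2 + 1 = 1/2 ≈ 0.50000)
A(H, R) = H**2
P(m) = (5 + m)*(1/4 + 3*m) (P(m) = (5 + m)*(3*m + (1/2)**2) = (5 + m)*(3*m + 1/4) = (5 + m)*(1/4 + 3*m))
-1847/4483 - 3777/P(-12) = -1847/4483 - 3777/(5/4 + 3*(-12)**2 + (61/4)*(-12)) = -1847*1/4483 - 3777/(5/4 + 3*144 - 183) = -1847/4483 - 3777/(5/4 + 432 - 183) = -1847/4483 - 3777/1001/4 = -1847/4483 - 3777*4/1001 = -1847/4483 - 15108/1001 = -69578011/4487483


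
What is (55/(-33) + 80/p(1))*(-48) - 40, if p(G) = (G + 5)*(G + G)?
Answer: -280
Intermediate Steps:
p(G) = 2*G*(5 + G) (p(G) = (5 + G)*(2*G) = 2*G*(5 + G))
(55/(-33) + 80/p(1))*(-48) - 40 = (55/(-33) + 80/((2*1*(5 + 1))))*(-48) - 40 = (55*(-1/33) + 80/((2*1*6)))*(-48) - 40 = (-5/3 + 80/12)*(-48) - 40 = (-5/3 + 80*(1/12))*(-48) - 40 = (-5/3 + 20/3)*(-48) - 40 = 5*(-48) - 40 = -240 - 40 = -280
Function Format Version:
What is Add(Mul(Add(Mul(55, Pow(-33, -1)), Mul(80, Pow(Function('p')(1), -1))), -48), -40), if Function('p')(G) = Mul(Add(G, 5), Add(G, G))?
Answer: -280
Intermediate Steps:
Function('p')(G) = Mul(2, G, Add(5, G)) (Function('p')(G) = Mul(Add(5, G), Mul(2, G)) = Mul(2, G, Add(5, G)))
Add(Mul(Add(Mul(55, Pow(-33, -1)), Mul(80, Pow(Function('p')(1), -1))), -48), -40) = Add(Mul(Add(Mul(55, Pow(-33, -1)), Mul(80, Pow(Mul(2, 1, Add(5, 1)), -1))), -48), -40) = Add(Mul(Add(Mul(55, Rational(-1, 33)), Mul(80, Pow(Mul(2, 1, 6), -1))), -48), -40) = Add(Mul(Add(Rational(-5, 3), Mul(80, Pow(12, -1))), -48), -40) = Add(Mul(Add(Rational(-5, 3), Mul(80, Rational(1, 12))), -48), -40) = Add(Mul(Add(Rational(-5, 3), Rational(20, 3)), -48), -40) = Add(Mul(5, -48), -40) = Add(-240, -40) = -280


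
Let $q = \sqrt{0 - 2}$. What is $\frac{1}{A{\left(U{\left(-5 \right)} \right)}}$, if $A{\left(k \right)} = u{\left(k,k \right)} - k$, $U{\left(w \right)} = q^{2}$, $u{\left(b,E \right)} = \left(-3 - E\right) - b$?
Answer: $\frac{1}{3} \approx 0.33333$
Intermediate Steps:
$u{\left(b,E \right)} = -3 - E - b$
$q = i \sqrt{2}$ ($q = \sqrt{-2} = i \sqrt{2} \approx 1.4142 i$)
$U{\left(w \right)} = -2$ ($U{\left(w \right)} = \left(i \sqrt{2}\right)^{2} = -2$)
$A{\left(k \right)} = -3 - 3 k$ ($A{\left(k \right)} = \left(-3 - k - k\right) - k = \left(-3 - 2 k\right) - k = -3 - 3 k$)
$\frac{1}{A{\left(U{\left(-5 \right)} \right)}} = \frac{1}{-3 - -6} = \frac{1}{-3 + 6} = \frac{1}{3}$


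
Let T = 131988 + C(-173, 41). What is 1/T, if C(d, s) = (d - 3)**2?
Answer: 1/162964 ≈ 6.1363e-6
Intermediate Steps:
C(d, s) = (-3 + d)**2
T = 162964 (T = 131988 + (-3 - 173)**2 = 131988 + (-176)**2 = 131988 + 30976 = 162964)
1/T = 1/162964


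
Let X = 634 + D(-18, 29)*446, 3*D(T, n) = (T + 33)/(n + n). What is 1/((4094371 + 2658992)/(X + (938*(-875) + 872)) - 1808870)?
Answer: -7918987/14324483297199 ≈ -5.5283e-7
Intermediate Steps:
D(T, n) = (33 + T)/(6*n) (D(T, n) = ((T + 33)/(n + n))/3 = ((33 + T)/((2*n)))/3 = ((33 + T)*(1/(2*n)))/3 = ((33 + T)/(2*n))/3 = (33 + T)/(6*n))
X = 19501/29 (X = 634 + ((1/6)*(33 - 18)/29)*446 = 634 + ((1/6)*(1/29)*15)*446 = 634 + (5/58)*446 = 634 + 1115/29 = 19501/29 ≈ 672.45)
1/((4094371 + 2658992)/(X + (938*(-875) + 872)) - 1808870) = 1/((4094371 + 2658992)/(19501/29 + (938*(-875) + 872)) - 1808870) = 1/(6753363/(19501/29 + (-820750 + 872)) - 1808870) = 1/(6753363/(19501/29 - 819878) - 1808870) = 1/(6753363/(-23756961/29) - 1808870) = 1/(6753363*(-29/23756961) - 1808870) = 1/(-65282509/7918987 - 1808870) = 1/(-14324483297199/7918987) = -7918987/14324483297199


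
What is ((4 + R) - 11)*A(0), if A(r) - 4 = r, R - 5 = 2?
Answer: 0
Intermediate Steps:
R = 7 (R = 5 + 2 = 7)
A(r) = 4 + r
((4 + R) - 11)*A(0) = ((4 + 7) - 11)*(4 + 0) = (11 - 11)*4 = 0*4 = 0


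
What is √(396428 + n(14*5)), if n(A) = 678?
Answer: √397106 ≈ 630.16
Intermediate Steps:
√(396428 + n(14*5)) = √(396428 + 678) = √397106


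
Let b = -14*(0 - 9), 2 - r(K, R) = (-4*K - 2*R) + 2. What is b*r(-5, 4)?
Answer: -1512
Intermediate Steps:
r(K, R) = 2*R + 4*K (r(K, R) = 2 - ((-4*K - 2*R) + 2) = 2 - (2 - 4*K - 2*R) = 2 + (-2 + 2*R + 4*K) = 2*R + 4*K)
b = 126 (b = -14*(-9) = 126)
b*r(-5, 4) = 126*(2*4 + 4*(-5)) = 126*(8 - 20) = 126*(-12) = -1512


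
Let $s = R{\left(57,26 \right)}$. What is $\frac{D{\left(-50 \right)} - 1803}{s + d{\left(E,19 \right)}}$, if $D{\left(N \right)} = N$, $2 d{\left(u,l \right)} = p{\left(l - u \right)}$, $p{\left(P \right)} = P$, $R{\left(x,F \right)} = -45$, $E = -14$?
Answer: $\frac{3706}{57} \approx 65.018$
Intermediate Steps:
$d{\left(u,l \right)} = \frac{l}{2} - \frac{u}{2}$ ($d{\left(u,l \right)} = \frac{l - u}{2} = \frac{l}{2} - \frac{u}{2}$)
$s = -45$
$\frac{D{\left(-50 \right)} - 1803}{s + d{\left(E,19 \right)}} = \frac{-50 - 1803}{-45 + \left(\frac{1}{2} \cdot 19 - -7\right)} = - \frac{1853}{-45 + \left(\frac{19}{2} + 7\right)} = - \frac{1853}{-45 + \frac{33}{2}} = - \frac{1853}{- \frac{57}{2}} = \left(-1853\right) \left(- \frac{2}{57}\right) = \frac{3706}{57}$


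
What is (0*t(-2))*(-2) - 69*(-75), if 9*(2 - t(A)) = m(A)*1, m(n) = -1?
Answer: 5175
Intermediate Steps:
t(A) = 19/9 (t(A) = 2 - (-1)/9 = 2 - ⅑*(-1) = 2 + ⅑ = 19/9)
(0*t(-2))*(-2) - 69*(-75) = (0*(19/9))*(-2) - 69*(-75) = 0*(-2) + 5175 = 0 + 5175 = 5175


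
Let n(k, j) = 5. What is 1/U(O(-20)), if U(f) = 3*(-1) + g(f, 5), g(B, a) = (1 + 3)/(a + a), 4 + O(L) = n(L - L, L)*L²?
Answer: -5/13 ≈ -0.38462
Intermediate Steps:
O(L) = -4 + 5*L²
g(B, a) = 2/a (g(B, a) = 4/((2*a)) = 4*(1/(2*a)) = 2/a)
U(f) = -13/5 (U(f) = 3*(-1) + 2/5 = -3 + 2*(⅕) = -3 + ⅖ = -13/5)
1/U(O(-20)) = 1/(-13/5) = -5/13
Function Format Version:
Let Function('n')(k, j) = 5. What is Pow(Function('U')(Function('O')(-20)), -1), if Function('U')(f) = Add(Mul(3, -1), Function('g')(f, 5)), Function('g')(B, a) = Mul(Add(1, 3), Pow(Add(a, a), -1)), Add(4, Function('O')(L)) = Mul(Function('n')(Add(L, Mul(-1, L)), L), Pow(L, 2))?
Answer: Rational(-5, 13) ≈ -0.38462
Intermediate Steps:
Function('O')(L) = Add(-4, Mul(5, Pow(L, 2)))
Function('g')(B, a) = Mul(2, Pow(a, -1)) (Function('g')(B, a) = Mul(4, Pow(Mul(2, a), -1)) = Mul(4, Mul(Rational(1, 2), Pow(a, -1))) = Mul(2, Pow(a, -1)))
Function('U')(f) = Rational(-13, 5) (Function('U')(f) = Add(Mul(3, -1), Mul(2, Pow(5, -1))) = Add(-3, Mul(2, Rational(1, 5))) = Add(-3, Rational(2, 5)) = Rational(-13, 5))
Pow(Function('U')(Function('O')(-20)), -1) = Pow(Rational(-13, 5), -1) = Rational(-5, 13)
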